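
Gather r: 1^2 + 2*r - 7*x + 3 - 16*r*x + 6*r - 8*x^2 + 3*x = r*(8 - 16*x) - 8*x^2 - 4*x + 4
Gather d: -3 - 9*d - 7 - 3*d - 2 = -12*d - 12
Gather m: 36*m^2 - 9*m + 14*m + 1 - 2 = 36*m^2 + 5*m - 1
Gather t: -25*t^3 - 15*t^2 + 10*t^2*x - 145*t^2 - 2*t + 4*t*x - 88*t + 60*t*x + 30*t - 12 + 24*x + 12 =-25*t^3 + t^2*(10*x - 160) + t*(64*x - 60) + 24*x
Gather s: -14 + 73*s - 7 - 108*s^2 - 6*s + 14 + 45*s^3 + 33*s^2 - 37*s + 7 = 45*s^3 - 75*s^2 + 30*s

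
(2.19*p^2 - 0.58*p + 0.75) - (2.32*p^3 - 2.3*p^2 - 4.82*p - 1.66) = -2.32*p^3 + 4.49*p^2 + 4.24*p + 2.41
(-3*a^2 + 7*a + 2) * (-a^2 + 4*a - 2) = 3*a^4 - 19*a^3 + 32*a^2 - 6*a - 4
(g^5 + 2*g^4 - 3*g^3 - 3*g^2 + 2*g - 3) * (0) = 0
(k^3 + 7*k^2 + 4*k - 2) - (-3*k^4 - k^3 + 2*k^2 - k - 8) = 3*k^4 + 2*k^3 + 5*k^2 + 5*k + 6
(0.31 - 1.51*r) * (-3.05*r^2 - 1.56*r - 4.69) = 4.6055*r^3 + 1.4101*r^2 + 6.5983*r - 1.4539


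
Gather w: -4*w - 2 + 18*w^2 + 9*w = 18*w^2 + 5*w - 2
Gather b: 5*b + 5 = 5*b + 5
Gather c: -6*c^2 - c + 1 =-6*c^2 - c + 1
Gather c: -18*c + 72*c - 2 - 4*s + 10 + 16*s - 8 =54*c + 12*s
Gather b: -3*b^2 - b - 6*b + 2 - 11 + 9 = -3*b^2 - 7*b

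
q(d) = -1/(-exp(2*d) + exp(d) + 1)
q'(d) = -(2*exp(2*d) - exp(d))/(-exp(2*d) + exp(d) + 1)^2 = (1 - 2*exp(d))*exp(d)/(-exp(2*d) + exp(d) + 1)^2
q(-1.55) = -0.86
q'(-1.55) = 0.09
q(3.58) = 0.00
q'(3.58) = -0.00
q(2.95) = 0.00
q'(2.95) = -0.01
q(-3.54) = -0.97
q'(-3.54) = 0.03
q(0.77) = 0.66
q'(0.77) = -3.17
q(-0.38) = -0.82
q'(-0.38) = -0.17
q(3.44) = 0.00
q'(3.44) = -0.00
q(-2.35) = -0.92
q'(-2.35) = 0.07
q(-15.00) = -1.00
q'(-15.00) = 0.00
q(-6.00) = -1.00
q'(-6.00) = 0.00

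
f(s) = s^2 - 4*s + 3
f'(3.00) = 2.00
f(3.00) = 0.00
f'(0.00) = -4.00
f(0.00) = 3.00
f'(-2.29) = -8.58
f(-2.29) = 17.40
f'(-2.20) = -8.40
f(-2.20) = 16.64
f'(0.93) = -2.14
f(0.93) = 0.14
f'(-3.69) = -11.38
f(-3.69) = 31.38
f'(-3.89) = -11.78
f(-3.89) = 33.69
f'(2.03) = 0.06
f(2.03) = -1.00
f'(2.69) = 1.38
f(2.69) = -0.52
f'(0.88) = -2.24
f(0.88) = 0.25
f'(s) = 2*s - 4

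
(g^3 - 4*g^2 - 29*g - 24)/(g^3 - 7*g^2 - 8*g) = (g + 3)/g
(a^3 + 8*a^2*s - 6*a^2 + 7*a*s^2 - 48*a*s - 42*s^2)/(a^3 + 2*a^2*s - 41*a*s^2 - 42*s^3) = (6 - a)/(-a + 6*s)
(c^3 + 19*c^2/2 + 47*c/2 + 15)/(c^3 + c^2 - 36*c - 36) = (c + 5/2)/(c - 6)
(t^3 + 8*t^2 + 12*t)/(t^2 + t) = (t^2 + 8*t + 12)/(t + 1)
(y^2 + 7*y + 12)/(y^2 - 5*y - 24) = (y + 4)/(y - 8)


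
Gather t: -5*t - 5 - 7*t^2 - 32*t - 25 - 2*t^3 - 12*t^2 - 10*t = -2*t^3 - 19*t^2 - 47*t - 30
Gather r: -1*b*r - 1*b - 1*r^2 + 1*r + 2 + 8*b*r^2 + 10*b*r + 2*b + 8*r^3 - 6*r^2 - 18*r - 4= b + 8*r^3 + r^2*(8*b - 7) + r*(9*b - 17) - 2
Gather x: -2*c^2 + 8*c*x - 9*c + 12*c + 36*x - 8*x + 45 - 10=-2*c^2 + 3*c + x*(8*c + 28) + 35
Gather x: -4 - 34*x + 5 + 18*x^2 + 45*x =18*x^2 + 11*x + 1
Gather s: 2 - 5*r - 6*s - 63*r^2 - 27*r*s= -63*r^2 - 5*r + s*(-27*r - 6) + 2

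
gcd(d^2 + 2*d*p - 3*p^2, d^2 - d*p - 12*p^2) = d + 3*p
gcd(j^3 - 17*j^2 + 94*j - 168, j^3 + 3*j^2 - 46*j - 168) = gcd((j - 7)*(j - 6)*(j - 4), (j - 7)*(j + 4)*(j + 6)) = j - 7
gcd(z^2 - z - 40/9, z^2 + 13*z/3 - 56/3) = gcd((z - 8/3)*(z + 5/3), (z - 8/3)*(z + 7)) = z - 8/3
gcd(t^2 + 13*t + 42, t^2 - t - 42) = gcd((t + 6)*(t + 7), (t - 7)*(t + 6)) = t + 6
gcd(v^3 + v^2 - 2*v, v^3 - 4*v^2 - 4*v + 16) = v + 2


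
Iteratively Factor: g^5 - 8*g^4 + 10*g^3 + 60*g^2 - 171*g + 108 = (g + 3)*(g^4 - 11*g^3 + 43*g^2 - 69*g + 36) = (g - 4)*(g + 3)*(g^3 - 7*g^2 + 15*g - 9) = (g - 4)*(g - 3)*(g + 3)*(g^2 - 4*g + 3) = (g - 4)*(g - 3)^2*(g + 3)*(g - 1)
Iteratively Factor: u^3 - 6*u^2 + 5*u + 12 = (u + 1)*(u^2 - 7*u + 12) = (u - 4)*(u + 1)*(u - 3)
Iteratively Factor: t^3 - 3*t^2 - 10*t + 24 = (t - 2)*(t^2 - t - 12) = (t - 2)*(t + 3)*(t - 4)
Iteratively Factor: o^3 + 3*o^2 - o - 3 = (o - 1)*(o^2 + 4*o + 3) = (o - 1)*(o + 3)*(o + 1)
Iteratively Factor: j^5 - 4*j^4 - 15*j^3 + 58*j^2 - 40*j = (j - 1)*(j^4 - 3*j^3 - 18*j^2 + 40*j) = j*(j - 1)*(j^3 - 3*j^2 - 18*j + 40) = j*(j - 5)*(j - 1)*(j^2 + 2*j - 8) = j*(j - 5)*(j - 2)*(j - 1)*(j + 4)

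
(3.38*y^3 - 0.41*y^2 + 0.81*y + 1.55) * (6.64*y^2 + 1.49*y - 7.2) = 22.4432*y^5 + 2.3138*y^4 - 19.5685*y^3 + 14.4509*y^2 - 3.5225*y - 11.16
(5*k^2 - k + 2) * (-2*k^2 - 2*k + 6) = -10*k^4 - 8*k^3 + 28*k^2 - 10*k + 12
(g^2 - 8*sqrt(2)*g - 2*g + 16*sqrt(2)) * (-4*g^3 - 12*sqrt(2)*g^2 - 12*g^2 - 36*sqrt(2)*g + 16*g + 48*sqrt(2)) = -4*g^5 - 4*g^4 + 20*sqrt(2)*g^4 + 20*sqrt(2)*g^3 + 232*g^3 - 200*sqrt(2)*g^2 + 160*g^2 - 1920*g + 160*sqrt(2)*g + 1536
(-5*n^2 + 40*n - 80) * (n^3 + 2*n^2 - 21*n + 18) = -5*n^5 + 30*n^4 + 105*n^3 - 1090*n^2 + 2400*n - 1440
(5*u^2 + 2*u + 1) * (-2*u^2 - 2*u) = -10*u^4 - 14*u^3 - 6*u^2 - 2*u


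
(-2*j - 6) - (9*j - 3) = -11*j - 3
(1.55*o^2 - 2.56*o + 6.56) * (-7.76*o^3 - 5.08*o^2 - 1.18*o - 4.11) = -12.028*o^5 + 11.9916*o^4 - 39.7298*o^3 - 36.6745*o^2 + 2.7808*o - 26.9616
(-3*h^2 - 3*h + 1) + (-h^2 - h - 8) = -4*h^2 - 4*h - 7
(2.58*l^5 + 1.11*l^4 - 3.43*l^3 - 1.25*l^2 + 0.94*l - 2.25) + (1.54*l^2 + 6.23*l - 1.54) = 2.58*l^5 + 1.11*l^4 - 3.43*l^3 + 0.29*l^2 + 7.17*l - 3.79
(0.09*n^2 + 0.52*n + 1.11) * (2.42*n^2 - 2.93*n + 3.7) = 0.2178*n^4 + 0.9947*n^3 + 1.4956*n^2 - 1.3283*n + 4.107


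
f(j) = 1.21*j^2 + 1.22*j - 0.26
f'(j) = 2.42*j + 1.22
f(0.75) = 1.34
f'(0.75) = 3.04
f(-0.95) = -0.33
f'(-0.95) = -1.08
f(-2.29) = 3.29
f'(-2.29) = -4.32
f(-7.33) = 55.81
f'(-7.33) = -16.52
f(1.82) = 5.97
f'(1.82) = 5.62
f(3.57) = 19.52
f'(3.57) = 9.86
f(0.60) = 0.91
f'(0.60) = 2.67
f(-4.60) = 19.73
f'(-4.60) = -9.91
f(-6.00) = 35.98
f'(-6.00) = -13.30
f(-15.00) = 253.69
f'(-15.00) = -35.08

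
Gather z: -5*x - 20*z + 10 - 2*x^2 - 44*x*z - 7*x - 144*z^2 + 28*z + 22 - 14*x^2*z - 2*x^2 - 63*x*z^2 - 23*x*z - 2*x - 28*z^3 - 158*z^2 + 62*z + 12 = -4*x^2 - 14*x - 28*z^3 + z^2*(-63*x - 302) + z*(-14*x^2 - 67*x + 70) + 44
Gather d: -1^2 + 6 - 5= 0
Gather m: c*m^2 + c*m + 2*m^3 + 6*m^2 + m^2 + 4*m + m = 2*m^3 + m^2*(c + 7) + m*(c + 5)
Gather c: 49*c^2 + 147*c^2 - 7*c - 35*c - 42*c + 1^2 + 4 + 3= 196*c^2 - 84*c + 8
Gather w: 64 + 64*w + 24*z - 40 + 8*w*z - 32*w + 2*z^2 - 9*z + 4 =w*(8*z + 32) + 2*z^2 + 15*z + 28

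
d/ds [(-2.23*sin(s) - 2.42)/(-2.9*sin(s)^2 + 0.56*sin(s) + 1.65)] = (-14.036*sin(s) + 3.2335*cos(2*s) - 5.5578)*cos(s)/(-2.9*sin(s)^2 + 0.56*sin(s) + 1.65)^2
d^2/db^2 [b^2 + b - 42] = 2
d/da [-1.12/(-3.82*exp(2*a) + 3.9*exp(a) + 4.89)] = (4.368 - 8.5568*exp(a))*exp(a)/(-3.82*exp(2*a) + 3.9*exp(a) + 4.89)^2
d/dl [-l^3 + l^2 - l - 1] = -3*l^2 + 2*l - 1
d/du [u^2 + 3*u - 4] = 2*u + 3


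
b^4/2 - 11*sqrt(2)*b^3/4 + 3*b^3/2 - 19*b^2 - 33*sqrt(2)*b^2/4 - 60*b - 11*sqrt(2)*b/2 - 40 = (b - 8*sqrt(2))*(b + 5*sqrt(2)/2)*(sqrt(2)*b/2 + sqrt(2)/2)*(sqrt(2)*b/2 + sqrt(2))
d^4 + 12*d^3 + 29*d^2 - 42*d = d*(d - 1)*(d + 6)*(d + 7)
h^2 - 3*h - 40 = (h - 8)*(h + 5)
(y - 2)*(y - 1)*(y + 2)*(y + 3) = y^4 + 2*y^3 - 7*y^2 - 8*y + 12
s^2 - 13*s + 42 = (s - 7)*(s - 6)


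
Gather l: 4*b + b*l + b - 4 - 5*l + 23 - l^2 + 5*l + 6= b*l + 5*b - l^2 + 25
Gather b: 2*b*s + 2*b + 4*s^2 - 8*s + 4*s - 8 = b*(2*s + 2) + 4*s^2 - 4*s - 8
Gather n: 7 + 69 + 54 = 130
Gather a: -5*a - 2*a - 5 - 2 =-7*a - 7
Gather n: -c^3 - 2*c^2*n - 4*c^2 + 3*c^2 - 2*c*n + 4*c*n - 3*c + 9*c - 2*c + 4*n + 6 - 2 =-c^3 - c^2 + 4*c + n*(-2*c^2 + 2*c + 4) + 4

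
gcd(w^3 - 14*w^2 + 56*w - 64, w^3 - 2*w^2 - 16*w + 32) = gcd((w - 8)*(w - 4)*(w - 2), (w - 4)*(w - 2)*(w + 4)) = w^2 - 6*w + 8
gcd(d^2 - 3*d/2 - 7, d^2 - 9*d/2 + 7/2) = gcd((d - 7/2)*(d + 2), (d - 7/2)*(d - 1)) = d - 7/2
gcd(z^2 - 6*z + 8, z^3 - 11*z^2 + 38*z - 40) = z^2 - 6*z + 8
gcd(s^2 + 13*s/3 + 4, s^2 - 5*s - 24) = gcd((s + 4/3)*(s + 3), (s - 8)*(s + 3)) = s + 3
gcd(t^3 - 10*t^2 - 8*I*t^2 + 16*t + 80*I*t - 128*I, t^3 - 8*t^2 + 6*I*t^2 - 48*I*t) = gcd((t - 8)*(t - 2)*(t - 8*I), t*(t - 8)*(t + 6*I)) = t - 8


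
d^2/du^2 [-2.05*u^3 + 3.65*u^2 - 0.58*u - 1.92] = 7.3 - 12.3*u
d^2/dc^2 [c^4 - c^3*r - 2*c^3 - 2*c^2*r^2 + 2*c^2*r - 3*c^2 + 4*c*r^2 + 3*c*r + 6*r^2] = 12*c^2 - 6*c*r - 12*c - 4*r^2 + 4*r - 6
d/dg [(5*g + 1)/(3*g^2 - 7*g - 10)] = (15*g^2 - 35*g - (5*g + 1)*(6*g - 7) - 50)/(-3*g^2 + 7*g + 10)^2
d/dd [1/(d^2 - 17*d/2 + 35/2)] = 2*(17 - 4*d)/(2*d^2 - 17*d + 35)^2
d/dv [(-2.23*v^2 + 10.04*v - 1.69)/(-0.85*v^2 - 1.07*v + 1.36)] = (10.9201*v^2 - 8.9386*v + 11.8461)/(0.7225*v^4 + 1.819*v^3 - 1.1671*v^2 - 2.9104*v + 1.8496)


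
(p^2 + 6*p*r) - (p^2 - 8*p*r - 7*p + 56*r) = 14*p*r + 7*p - 56*r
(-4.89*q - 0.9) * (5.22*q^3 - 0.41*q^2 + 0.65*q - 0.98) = -25.5258*q^4 - 2.6931*q^3 - 2.8095*q^2 + 4.2072*q + 0.882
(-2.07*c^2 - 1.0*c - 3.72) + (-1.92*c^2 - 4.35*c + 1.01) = -3.99*c^2 - 5.35*c - 2.71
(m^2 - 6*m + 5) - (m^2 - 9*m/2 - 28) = 33 - 3*m/2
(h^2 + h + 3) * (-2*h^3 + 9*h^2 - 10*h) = -2*h^5 + 7*h^4 - 7*h^3 + 17*h^2 - 30*h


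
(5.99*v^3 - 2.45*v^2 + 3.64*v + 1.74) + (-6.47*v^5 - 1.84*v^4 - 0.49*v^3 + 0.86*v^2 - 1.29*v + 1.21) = -6.47*v^5 - 1.84*v^4 + 5.5*v^3 - 1.59*v^2 + 2.35*v + 2.95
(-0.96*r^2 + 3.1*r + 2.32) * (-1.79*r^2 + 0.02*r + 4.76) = 1.7184*r^4 - 5.5682*r^3 - 8.6604*r^2 + 14.8024*r + 11.0432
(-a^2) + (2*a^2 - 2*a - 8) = a^2 - 2*a - 8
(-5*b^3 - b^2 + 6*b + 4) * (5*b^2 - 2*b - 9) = -25*b^5 + 5*b^4 + 77*b^3 + 17*b^2 - 62*b - 36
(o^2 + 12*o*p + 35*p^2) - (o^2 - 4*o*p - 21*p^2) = 16*o*p + 56*p^2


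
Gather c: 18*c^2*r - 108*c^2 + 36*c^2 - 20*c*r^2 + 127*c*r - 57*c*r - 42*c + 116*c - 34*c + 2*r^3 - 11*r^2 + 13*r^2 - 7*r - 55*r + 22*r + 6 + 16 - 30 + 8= c^2*(18*r - 72) + c*(-20*r^2 + 70*r + 40) + 2*r^3 + 2*r^2 - 40*r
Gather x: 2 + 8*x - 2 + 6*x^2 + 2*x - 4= 6*x^2 + 10*x - 4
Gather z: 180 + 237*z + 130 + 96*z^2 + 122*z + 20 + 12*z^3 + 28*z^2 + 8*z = 12*z^3 + 124*z^2 + 367*z + 330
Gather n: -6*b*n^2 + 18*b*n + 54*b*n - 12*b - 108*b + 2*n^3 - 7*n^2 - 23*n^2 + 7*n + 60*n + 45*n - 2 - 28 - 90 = -120*b + 2*n^3 + n^2*(-6*b - 30) + n*(72*b + 112) - 120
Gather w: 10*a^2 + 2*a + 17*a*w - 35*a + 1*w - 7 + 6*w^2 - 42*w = 10*a^2 - 33*a + 6*w^2 + w*(17*a - 41) - 7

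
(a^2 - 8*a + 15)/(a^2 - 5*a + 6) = (a - 5)/(a - 2)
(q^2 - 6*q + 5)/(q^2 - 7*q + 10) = (q - 1)/(q - 2)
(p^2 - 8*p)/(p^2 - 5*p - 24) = p/(p + 3)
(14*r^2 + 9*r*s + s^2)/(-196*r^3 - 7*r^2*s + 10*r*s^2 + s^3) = (-2*r - s)/(28*r^2 - 3*r*s - s^2)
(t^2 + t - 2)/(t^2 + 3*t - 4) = (t + 2)/(t + 4)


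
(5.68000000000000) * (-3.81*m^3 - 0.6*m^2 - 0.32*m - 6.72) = -21.6408*m^3 - 3.408*m^2 - 1.8176*m - 38.1696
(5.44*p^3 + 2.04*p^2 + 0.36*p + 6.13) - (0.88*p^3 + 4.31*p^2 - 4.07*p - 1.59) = 4.56*p^3 - 2.27*p^2 + 4.43*p + 7.72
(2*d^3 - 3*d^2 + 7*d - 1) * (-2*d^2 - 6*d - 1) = -4*d^5 - 6*d^4 + 2*d^3 - 37*d^2 - d + 1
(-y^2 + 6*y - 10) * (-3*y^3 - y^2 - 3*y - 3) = 3*y^5 - 17*y^4 + 27*y^3 - 5*y^2 + 12*y + 30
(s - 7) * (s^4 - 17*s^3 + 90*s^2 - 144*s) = s^5 - 24*s^4 + 209*s^3 - 774*s^2 + 1008*s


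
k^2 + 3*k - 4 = (k - 1)*(k + 4)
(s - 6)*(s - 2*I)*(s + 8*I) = s^3 - 6*s^2 + 6*I*s^2 + 16*s - 36*I*s - 96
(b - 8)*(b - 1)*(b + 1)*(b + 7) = b^4 - b^3 - 57*b^2 + b + 56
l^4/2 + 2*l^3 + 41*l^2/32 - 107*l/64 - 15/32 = (l/2 + 1)*(l - 3/4)*(l + 1/4)*(l + 5/2)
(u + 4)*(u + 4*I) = u^2 + 4*u + 4*I*u + 16*I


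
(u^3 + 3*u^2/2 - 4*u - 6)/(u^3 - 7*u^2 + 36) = (u^2 - u/2 - 3)/(u^2 - 9*u + 18)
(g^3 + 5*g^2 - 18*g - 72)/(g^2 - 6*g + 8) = (g^2 + 9*g + 18)/(g - 2)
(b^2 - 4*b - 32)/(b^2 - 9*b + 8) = (b + 4)/(b - 1)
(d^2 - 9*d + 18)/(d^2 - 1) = (d^2 - 9*d + 18)/(d^2 - 1)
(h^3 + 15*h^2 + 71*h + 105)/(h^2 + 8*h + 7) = (h^2 + 8*h + 15)/(h + 1)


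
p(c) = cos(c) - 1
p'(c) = -sin(c)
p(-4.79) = -0.92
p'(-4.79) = -1.00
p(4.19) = -1.50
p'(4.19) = 0.87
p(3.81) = -1.78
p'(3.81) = 0.62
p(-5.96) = -0.05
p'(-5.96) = -0.32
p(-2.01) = -1.43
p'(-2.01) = 0.91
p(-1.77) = -1.20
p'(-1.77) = 0.98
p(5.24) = -0.50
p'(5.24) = 0.86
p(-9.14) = -1.96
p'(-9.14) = 0.28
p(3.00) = -1.99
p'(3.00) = -0.14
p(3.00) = -1.99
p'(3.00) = -0.14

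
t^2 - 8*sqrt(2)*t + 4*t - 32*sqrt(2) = (t + 4)*(t - 8*sqrt(2))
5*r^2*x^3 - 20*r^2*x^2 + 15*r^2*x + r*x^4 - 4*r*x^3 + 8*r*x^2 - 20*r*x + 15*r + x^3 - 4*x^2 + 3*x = (5*r + x)*(x - 3)*(x - 1)*(r*x + 1)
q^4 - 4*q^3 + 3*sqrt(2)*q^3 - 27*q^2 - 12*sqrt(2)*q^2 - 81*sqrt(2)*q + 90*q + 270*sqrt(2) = (q - 6)*(q - 3)*(q + 5)*(q + 3*sqrt(2))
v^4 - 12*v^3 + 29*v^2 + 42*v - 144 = (v - 8)*(v - 3)^2*(v + 2)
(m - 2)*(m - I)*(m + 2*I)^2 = m^4 - 2*m^3 + 3*I*m^3 - 6*I*m^2 + 4*I*m - 8*I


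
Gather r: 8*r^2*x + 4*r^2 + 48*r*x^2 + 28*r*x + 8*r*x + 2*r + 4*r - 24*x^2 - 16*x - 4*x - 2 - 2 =r^2*(8*x + 4) + r*(48*x^2 + 36*x + 6) - 24*x^2 - 20*x - 4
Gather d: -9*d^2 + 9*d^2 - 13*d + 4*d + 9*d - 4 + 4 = 0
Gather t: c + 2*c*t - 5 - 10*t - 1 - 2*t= c + t*(2*c - 12) - 6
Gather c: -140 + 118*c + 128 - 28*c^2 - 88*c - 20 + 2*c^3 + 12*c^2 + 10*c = 2*c^3 - 16*c^2 + 40*c - 32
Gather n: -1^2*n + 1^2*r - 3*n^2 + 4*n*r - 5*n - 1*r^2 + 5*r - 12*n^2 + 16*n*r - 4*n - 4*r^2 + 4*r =-15*n^2 + n*(20*r - 10) - 5*r^2 + 10*r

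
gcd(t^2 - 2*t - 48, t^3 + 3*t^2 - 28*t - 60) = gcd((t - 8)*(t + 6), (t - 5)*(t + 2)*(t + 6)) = t + 6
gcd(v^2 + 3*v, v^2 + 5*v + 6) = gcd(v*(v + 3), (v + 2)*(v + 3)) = v + 3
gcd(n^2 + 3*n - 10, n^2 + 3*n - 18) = 1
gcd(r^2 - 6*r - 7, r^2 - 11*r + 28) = r - 7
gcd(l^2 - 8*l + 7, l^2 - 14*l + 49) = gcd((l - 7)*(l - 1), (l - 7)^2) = l - 7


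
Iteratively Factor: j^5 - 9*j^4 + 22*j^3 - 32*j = (j - 2)*(j^4 - 7*j^3 + 8*j^2 + 16*j) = (j - 2)*(j + 1)*(j^3 - 8*j^2 + 16*j) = (j - 4)*(j - 2)*(j + 1)*(j^2 - 4*j) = j*(j - 4)*(j - 2)*(j + 1)*(j - 4)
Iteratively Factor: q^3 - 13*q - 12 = (q - 4)*(q^2 + 4*q + 3) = (q - 4)*(q + 1)*(q + 3)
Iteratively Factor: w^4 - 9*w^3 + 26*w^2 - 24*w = (w - 2)*(w^3 - 7*w^2 + 12*w) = (w - 4)*(w - 2)*(w^2 - 3*w) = (w - 4)*(w - 3)*(w - 2)*(w)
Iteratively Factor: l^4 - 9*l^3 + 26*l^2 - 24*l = (l - 3)*(l^3 - 6*l^2 + 8*l) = l*(l - 3)*(l^2 - 6*l + 8) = l*(l - 3)*(l - 2)*(l - 4)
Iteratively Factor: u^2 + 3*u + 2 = (u + 1)*(u + 2)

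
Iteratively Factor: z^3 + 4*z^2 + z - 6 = (z - 1)*(z^2 + 5*z + 6) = (z - 1)*(z + 3)*(z + 2)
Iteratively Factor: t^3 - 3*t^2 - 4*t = (t + 1)*(t^2 - 4*t) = t*(t + 1)*(t - 4)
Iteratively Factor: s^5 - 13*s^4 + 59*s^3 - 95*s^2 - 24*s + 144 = (s + 1)*(s^4 - 14*s^3 + 73*s^2 - 168*s + 144) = (s - 4)*(s + 1)*(s^3 - 10*s^2 + 33*s - 36) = (s - 4)*(s - 3)*(s + 1)*(s^2 - 7*s + 12) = (s - 4)^2*(s - 3)*(s + 1)*(s - 3)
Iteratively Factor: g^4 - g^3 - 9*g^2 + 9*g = (g - 1)*(g^3 - 9*g) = (g - 3)*(g - 1)*(g^2 + 3*g) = g*(g - 3)*(g - 1)*(g + 3)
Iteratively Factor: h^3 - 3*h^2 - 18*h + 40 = (h + 4)*(h^2 - 7*h + 10) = (h - 5)*(h + 4)*(h - 2)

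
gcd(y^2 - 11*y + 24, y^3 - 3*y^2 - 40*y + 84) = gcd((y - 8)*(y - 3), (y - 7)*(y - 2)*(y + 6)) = 1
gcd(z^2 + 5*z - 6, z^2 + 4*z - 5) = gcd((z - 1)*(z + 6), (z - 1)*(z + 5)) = z - 1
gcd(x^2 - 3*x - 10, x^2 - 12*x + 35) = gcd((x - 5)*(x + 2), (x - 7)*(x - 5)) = x - 5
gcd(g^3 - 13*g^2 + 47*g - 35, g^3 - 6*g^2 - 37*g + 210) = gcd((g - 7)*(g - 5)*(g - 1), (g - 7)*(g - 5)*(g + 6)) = g^2 - 12*g + 35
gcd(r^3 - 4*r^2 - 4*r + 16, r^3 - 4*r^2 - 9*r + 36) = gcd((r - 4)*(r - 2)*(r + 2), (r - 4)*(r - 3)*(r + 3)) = r - 4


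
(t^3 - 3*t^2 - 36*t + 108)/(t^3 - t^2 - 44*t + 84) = (t^2 + 3*t - 18)/(t^2 + 5*t - 14)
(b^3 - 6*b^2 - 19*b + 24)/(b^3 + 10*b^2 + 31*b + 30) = (b^2 - 9*b + 8)/(b^2 + 7*b + 10)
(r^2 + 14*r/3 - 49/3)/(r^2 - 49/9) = 3*(r + 7)/(3*r + 7)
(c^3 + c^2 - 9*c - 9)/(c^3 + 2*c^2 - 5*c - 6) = (c - 3)/(c - 2)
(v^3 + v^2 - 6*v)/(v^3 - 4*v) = (v + 3)/(v + 2)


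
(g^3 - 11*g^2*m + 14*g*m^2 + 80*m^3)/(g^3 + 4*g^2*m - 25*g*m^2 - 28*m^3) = (g^3 - 11*g^2*m + 14*g*m^2 + 80*m^3)/(g^3 + 4*g^2*m - 25*g*m^2 - 28*m^3)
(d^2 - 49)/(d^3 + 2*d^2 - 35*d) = (d - 7)/(d*(d - 5))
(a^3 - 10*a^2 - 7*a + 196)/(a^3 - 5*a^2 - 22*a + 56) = (a - 7)/(a - 2)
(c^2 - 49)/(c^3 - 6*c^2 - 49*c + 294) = 1/(c - 6)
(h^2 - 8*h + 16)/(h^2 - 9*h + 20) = (h - 4)/(h - 5)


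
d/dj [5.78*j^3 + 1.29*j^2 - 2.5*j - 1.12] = 17.34*j^2 + 2.58*j - 2.5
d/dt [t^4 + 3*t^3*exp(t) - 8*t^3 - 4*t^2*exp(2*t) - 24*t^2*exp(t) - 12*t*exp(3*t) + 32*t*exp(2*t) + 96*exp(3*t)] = 3*t^3*exp(t) + 4*t^3 - 8*t^2*exp(2*t) - 15*t^2*exp(t) - 24*t^2 - 36*t*exp(3*t) + 56*t*exp(2*t) - 48*t*exp(t) + 276*exp(3*t) + 32*exp(2*t)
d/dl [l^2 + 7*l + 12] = 2*l + 7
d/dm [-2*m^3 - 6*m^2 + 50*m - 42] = -6*m^2 - 12*m + 50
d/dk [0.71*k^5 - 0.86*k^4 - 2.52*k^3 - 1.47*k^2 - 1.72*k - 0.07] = 3.55*k^4 - 3.44*k^3 - 7.56*k^2 - 2.94*k - 1.72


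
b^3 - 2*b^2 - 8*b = b*(b - 4)*(b + 2)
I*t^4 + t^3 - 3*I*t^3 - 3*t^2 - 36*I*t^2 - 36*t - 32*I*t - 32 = (t - 8)*(t + 4)*(t - I)*(I*t + I)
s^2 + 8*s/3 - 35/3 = (s - 7/3)*(s + 5)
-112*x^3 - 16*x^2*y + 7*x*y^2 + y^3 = (-4*x + y)*(4*x + y)*(7*x + y)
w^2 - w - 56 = (w - 8)*(w + 7)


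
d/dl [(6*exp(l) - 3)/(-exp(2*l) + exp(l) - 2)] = 3*((2*exp(l) - 1)^2 - 2*exp(2*l) + 2*exp(l) - 4)*exp(l)/(exp(2*l) - exp(l) + 2)^2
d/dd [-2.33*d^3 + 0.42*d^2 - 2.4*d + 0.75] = -6.99*d^2 + 0.84*d - 2.4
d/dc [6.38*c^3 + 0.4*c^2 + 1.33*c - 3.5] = 19.14*c^2 + 0.8*c + 1.33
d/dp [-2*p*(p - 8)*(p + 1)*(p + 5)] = -8*p^3 + 12*p^2 + 172*p + 80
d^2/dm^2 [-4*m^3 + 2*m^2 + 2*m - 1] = 4 - 24*m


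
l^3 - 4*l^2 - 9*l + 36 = (l - 4)*(l - 3)*(l + 3)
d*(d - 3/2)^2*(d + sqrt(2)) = d^4 - 3*d^3 + sqrt(2)*d^3 - 3*sqrt(2)*d^2 + 9*d^2/4 + 9*sqrt(2)*d/4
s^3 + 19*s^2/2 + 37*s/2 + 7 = (s + 1/2)*(s + 2)*(s + 7)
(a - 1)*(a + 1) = a^2 - 1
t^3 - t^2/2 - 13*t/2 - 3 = (t - 3)*(t + 1/2)*(t + 2)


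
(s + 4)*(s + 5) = s^2 + 9*s + 20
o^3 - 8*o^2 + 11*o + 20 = (o - 5)*(o - 4)*(o + 1)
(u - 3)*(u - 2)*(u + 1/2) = u^3 - 9*u^2/2 + 7*u/2 + 3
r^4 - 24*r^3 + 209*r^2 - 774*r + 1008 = (r - 8)*(r - 7)*(r - 6)*(r - 3)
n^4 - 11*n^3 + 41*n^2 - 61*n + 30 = (n - 5)*(n - 3)*(n - 2)*(n - 1)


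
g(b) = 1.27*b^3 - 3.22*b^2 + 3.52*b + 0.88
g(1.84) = 4.37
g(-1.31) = -12.11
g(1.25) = 2.73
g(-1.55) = -17.04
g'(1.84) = 4.57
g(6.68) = 259.27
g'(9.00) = 254.17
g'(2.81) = 15.51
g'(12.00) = 474.88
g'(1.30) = 1.59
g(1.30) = 2.80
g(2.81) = 13.52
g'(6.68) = 130.51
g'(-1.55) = 22.66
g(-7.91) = -856.97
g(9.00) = 697.57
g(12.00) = 1774.00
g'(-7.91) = 292.84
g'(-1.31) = 18.49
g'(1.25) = 1.42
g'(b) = 3.81*b^2 - 6.44*b + 3.52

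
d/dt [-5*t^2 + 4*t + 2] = 4 - 10*t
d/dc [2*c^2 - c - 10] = 4*c - 1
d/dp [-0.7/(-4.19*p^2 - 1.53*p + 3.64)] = (-5.866*p - 1.071)/(4.19*p^2 + 1.53*p - 3.64)^2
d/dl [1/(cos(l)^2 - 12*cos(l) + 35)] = 2*(cos(l) - 6)*sin(l)/(cos(l)^2 - 12*cos(l) + 35)^2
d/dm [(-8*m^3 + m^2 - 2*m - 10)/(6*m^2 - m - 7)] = (-48*m^4 + 16*m^3 + 179*m^2 + 106*m + 4)/(36*m^4 - 12*m^3 - 83*m^2 + 14*m + 49)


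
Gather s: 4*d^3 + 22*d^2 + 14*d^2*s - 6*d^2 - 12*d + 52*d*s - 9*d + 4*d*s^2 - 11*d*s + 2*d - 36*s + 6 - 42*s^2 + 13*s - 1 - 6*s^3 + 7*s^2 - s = 4*d^3 + 16*d^2 - 19*d - 6*s^3 + s^2*(4*d - 35) + s*(14*d^2 + 41*d - 24) + 5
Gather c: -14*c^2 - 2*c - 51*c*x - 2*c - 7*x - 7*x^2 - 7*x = -14*c^2 + c*(-51*x - 4) - 7*x^2 - 14*x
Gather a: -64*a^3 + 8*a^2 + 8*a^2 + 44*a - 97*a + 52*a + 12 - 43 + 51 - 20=-64*a^3 + 16*a^2 - a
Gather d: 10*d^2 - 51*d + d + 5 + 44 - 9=10*d^2 - 50*d + 40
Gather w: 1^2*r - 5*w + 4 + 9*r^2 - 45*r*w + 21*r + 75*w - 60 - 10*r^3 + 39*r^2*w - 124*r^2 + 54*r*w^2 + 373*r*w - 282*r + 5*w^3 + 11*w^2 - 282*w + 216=-10*r^3 - 115*r^2 - 260*r + 5*w^3 + w^2*(54*r + 11) + w*(39*r^2 + 328*r - 212) + 160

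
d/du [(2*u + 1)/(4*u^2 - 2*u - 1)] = 8*u*(-u - 1)/(16*u^4 - 16*u^3 - 4*u^2 + 4*u + 1)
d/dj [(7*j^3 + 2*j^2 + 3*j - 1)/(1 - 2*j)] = (-28*j^3 + 17*j^2 + 4*j + 1)/(4*j^2 - 4*j + 1)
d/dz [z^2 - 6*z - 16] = 2*z - 6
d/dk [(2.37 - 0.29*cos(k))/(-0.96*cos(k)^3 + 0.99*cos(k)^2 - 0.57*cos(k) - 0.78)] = (0.5568*cos(k)^3 - 7.1127*cos(k)^2 + 4.6926*cos(k) - 1.5771)*sin(k)/(0.9216*cos(k)^6 - 1.9008*cos(k)^5 + 2.0745*cos(k)^4 + 0.369*cos(k)^3 - 1.2195*cos(k)^2 + 0.8892*cos(k) + 0.6084)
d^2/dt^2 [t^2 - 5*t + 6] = 2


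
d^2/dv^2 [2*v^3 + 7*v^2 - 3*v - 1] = 12*v + 14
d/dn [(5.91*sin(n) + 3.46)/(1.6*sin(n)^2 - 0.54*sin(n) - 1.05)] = (-11.072*sin(n) + 4.728*cos(2*n) - 9.0651)*cos(n)/(-1.6*sin(n)^2 + 0.54*sin(n) + 1.05)^2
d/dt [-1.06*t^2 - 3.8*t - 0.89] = -2.12*t - 3.8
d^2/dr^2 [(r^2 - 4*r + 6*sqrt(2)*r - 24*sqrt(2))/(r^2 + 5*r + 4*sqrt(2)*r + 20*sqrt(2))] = 2*(-9*r^3 + 2*sqrt(2)*r^3 - 132*sqrt(2)*r^2 - 1296*r - 120*sqrt(2)*r - 1928*sqrt(2) - 720)/(r^6 + 15*r^5 + 12*sqrt(2)*r^5 + 171*r^4 + 180*sqrt(2)*r^4 + 1028*sqrt(2)*r^3 + 1565*r^3 + 3420*sqrt(2)*r^2 + 7200*r^2 + 12000*r + 9600*sqrt(2)*r + 16000*sqrt(2))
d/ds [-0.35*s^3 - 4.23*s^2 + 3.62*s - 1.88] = -1.05*s^2 - 8.46*s + 3.62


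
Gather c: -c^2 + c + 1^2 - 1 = -c^2 + c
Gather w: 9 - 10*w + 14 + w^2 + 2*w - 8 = w^2 - 8*w + 15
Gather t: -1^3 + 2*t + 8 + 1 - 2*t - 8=0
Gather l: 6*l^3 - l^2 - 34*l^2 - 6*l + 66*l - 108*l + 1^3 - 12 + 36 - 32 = 6*l^3 - 35*l^2 - 48*l - 7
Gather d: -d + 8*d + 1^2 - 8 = 7*d - 7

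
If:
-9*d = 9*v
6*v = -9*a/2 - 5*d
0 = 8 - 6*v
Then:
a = -8/27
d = -4/3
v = 4/3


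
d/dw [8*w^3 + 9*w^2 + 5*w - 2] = 24*w^2 + 18*w + 5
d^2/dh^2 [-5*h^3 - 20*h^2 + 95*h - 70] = -30*h - 40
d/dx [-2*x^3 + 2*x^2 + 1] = 2*x*(2 - 3*x)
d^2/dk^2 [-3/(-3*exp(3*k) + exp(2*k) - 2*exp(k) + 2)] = 3*((-27*exp(2*k) + 4*exp(k) - 2)*(3*exp(3*k) - exp(2*k) + 2*exp(k) - 2) + 2*(9*exp(2*k) - 2*exp(k) + 2)^2*exp(k))*exp(k)/(3*exp(3*k) - exp(2*k) + 2*exp(k) - 2)^3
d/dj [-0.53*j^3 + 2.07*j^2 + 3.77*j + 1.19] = -1.59*j^2 + 4.14*j + 3.77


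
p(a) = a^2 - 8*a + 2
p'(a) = 2*a - 8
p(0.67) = -2.91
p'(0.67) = -6.66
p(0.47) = -1.54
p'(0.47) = -7.06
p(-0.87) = 9.72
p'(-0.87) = -9.74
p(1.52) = -7.85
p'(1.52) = -4.96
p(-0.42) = 5.54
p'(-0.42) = -8.84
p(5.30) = -12.31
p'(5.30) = 2.60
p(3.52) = -13.77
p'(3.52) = -0.96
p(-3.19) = 37.70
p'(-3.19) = -14.38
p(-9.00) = 155.00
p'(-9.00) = -26.00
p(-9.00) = 155.00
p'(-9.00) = -26.00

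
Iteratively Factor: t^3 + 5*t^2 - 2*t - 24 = (t - 2)*(t^2 + 7*t + 12) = (t - 2)*(t + 4)*(t + 3)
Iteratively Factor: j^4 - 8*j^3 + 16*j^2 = (j)*(j^3 - 8*j^2 + 16*j) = j^2*(j^2 - 8*j + 16) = j^2*(j - 4)*(j - 4)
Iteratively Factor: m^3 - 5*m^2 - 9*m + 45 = (m - 3)*(m^2 - 2*m - 15) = (m - 3)*(m + 3)*(m - 5)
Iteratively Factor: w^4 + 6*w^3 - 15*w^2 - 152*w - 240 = (w - 5)*(w^3 + 11*w^2 + 40*w + 48) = (w - 5)*(w + 3)*(w^2 + 8*w + 16) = (w - 5)*(w + 3)*(w + 4)*(w + 4)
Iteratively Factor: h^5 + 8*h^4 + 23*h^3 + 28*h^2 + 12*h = (h + 3)*(h^4 + 5*h^3 + 8*h^2 + 4*h) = (h + 2)*(h + 3)*(h^3 + 3*h^2 + 2*h) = (h + 1)*(h + 2)*(h + 3)*(h^2 + 2*h) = h*(h + 1)*(h + 2)*(h + 3)*(h + 2)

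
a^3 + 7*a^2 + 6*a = a*(a + 1)*(a + 6)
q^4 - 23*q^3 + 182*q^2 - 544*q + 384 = (q - 8)^2*(q - 6)*(q - 1)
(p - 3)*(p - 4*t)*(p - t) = p^3 - 5*p^2*t - 3*p^2 + 4*p*t^2 + 15*p*t - 12*t^2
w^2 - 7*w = w*(w - 7)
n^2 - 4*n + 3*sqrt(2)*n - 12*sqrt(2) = (n - 4)*(n + 3*sqrt(2))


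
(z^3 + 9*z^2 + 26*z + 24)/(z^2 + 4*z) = z + 5 + 6/z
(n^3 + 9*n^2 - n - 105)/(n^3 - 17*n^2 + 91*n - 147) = (n^2 + 12*n + 35)/(n^2 - 14*n + 49)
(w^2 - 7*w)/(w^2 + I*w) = (w - 7)/(w + I)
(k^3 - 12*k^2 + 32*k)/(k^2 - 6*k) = (k^2 - 12*k + 32)/(k - 6)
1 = 1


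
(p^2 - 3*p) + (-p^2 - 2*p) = -5*p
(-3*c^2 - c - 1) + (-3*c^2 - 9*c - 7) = -6*c^2 - 10*c - 8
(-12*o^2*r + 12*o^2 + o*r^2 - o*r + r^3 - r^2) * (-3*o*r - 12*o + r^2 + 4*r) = 36*o^3*r^2 + 108*o^3*r - 144*o^3 - 15*o^2*r^3 - 45*o^2*r^2 + 60*o^2*r - 2*o*r^4 - 6*o*r^3 + 8*o*r^2 + r^5 + 3*r^4 - 4*r^3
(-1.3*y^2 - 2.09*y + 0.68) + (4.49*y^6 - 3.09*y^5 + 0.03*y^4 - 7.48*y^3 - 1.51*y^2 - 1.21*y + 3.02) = 4.49*y^6 - 3.09*y^5 + 0.03*y^4 - 7.48*y^3 - 2.81*y^2 - 3.3*y + 3.7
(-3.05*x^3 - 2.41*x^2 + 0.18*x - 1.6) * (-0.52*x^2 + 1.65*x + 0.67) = 1.586*x^5 - 3.7793*x^4 - 6.1136*x^3 - 0.4857*x^2 - 2.5194*x - 1.072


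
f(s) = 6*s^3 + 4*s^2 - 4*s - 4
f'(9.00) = 1526.00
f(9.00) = 4658.00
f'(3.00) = 182.00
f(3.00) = 182.00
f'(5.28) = 540.05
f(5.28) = 969.58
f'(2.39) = 117.94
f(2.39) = 91.20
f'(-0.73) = -0.25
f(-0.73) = -1.28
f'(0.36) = 1.21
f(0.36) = -4.64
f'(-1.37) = 18.82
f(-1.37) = -6.44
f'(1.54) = 51.01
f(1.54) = 21.24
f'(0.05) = -3.56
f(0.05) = -4.19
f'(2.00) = 84.00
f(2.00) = 52.00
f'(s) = 18*s^2 + 8*s - 4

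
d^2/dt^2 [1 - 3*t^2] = -6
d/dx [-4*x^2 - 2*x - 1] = -8*x - 2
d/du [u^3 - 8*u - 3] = 3*u^2 - 8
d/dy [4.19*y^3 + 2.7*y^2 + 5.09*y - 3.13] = 12.57*y^2 + 5.4*y + 5.09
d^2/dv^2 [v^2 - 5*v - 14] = 2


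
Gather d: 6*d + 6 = 6*d + 6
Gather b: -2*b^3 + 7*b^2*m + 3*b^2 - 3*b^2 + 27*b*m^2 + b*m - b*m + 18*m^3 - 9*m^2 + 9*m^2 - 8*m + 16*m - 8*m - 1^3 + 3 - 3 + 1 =-2*b^3 + 7*b^2*m + 27*b*m^2 + 18*m^3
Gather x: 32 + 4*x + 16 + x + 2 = 5*x + 50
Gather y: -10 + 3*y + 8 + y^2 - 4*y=y^2 - y - 2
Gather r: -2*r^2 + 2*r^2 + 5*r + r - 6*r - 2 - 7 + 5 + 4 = 0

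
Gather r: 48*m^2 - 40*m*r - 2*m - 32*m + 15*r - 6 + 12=48*m^2 - 34*m + r*(15 - 40*m) + 6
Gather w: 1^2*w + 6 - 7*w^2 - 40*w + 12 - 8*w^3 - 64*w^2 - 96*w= -8*w^3 - 71*w^2 - 135*w + 18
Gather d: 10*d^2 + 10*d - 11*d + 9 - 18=10*d^2 - d - 9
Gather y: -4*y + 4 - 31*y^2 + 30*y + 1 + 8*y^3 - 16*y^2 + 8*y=8*y^3 - 47*y^2 + 34*y + 5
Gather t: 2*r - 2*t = 2*r - 2*t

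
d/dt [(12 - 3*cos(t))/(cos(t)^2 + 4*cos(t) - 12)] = 3*(sin(t)^2 + 8*cos(t) + 3)*sin(t)/(cos(t)^2 + 4*cos(t) - 12)^2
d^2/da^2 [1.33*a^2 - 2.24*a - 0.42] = 2.66000000000000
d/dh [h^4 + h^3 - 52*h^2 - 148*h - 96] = 4*h^3 + 3*h^2 - 104*h - 148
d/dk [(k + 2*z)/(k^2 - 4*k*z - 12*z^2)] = -1/(k^2 - 12*k*z + 36*z^2)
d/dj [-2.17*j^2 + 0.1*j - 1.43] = 0.1 - 4.34*j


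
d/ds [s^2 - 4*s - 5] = 2*s - 4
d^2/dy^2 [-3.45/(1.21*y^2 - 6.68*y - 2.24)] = (-10.10229*y^2 + 55.77132*y + 3.45*(2.42*y - 6.68)*(4.84*y - 13.36) + 18.70176)/(-1.21*y^2 + 6.68*y + 2.24)^3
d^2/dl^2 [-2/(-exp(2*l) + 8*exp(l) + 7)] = 8*((2 - exp(l))*(-exp(2*l) + 8*exp(l) + 7) - 2*(exp(l) - 4)^2*exp(l))*exp(l)/(-exp(2*l) + 8*exp(l) + 7)^3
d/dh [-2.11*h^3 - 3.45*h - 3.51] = -6.33*h^2 - 3.45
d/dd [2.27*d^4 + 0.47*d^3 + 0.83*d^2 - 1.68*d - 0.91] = 9.08*d^3 + 1.41*d^2 + 1.66*d - 1.68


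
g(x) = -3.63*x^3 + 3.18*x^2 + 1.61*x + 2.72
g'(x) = -10.89*x^2 + 6.36*x + 1.61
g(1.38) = 1.46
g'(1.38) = -10.35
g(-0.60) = 3.68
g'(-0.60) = -6.13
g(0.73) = 4.18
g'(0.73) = 0.45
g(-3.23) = 153.02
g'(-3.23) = -132.55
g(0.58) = 4.02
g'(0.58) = 1.64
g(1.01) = 3.85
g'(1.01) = -3.08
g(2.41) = -25.74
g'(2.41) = -46.31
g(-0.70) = 4.40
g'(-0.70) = -8.18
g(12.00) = -5792.68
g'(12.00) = -1490.23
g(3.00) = -61.84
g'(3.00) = -77.32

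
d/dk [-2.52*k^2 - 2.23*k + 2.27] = -5.04*k - 2.23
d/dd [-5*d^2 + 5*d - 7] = 5 - 10*d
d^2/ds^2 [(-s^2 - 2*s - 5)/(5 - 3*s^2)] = 4*(9*s^3 + 90*s^2 + 45*s + 50)/(27*s^6 - 135*s^4 + 225*s^2 - 125)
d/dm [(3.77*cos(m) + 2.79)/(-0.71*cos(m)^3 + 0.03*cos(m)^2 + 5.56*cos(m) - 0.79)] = (-5.3534*cos(m)^3 - 5.8296*cos(m)^2 + 0.167400000000001*cos(m) + 18.4907)*sin(m)/(0.5041*cos(m)^6 - 0.0426*cos(m)^5 - 7.8943*cos(m)^4 + 1.4554*cos(m)^3 + 30.8662*cos(m)^2 - 8.7848*cos(m) + 0.6241)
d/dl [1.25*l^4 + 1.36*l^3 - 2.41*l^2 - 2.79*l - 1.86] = 5.0*l^3 + 4.08*l^2 - 4.82*l - 2.79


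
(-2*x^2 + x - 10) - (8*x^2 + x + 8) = -10*x^2 - 18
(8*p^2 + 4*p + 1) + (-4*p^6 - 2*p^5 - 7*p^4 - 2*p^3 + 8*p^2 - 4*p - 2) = -4*p^6 - 2*p^5 - 7*p^4 - 2*p^3 + 16*p^2 - 1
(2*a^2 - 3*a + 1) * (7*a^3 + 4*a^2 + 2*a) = 14*a^5 - 13*a^4 - a^3 - 2*a^2 + 2*a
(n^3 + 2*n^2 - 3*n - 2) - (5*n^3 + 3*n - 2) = -4*n^3 + 2*n^2 - 6*n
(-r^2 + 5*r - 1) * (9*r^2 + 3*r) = -9*r^4 + 42*r^3 + 6*r^2 - 3*r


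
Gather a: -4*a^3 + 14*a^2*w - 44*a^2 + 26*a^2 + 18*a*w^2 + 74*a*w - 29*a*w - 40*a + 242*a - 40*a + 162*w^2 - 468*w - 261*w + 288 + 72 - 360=-4*a^3 + a^2*(14*w - 18) + a*(18*w^2 + 45*w + 162) + 162*w^2 - 729*w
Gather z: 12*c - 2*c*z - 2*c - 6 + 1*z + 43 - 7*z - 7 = 10*c + z*(-2*c - 6) + 30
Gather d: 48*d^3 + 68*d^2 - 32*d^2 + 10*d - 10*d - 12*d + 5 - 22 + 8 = 48*d^3 + 36*d^2 - 12*d - 9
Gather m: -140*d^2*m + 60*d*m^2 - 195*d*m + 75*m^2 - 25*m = m^2*(60*d + 75) + m*(-140*d^2 - 195*d - 25)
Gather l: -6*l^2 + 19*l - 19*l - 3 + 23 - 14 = 6 - 6*l^2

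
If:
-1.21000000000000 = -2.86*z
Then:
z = 0.42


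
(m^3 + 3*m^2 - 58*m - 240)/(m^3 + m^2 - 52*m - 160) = (m + 6)/(m + 4)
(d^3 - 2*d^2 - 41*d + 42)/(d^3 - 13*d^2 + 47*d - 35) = (d + 6)/(d - 5)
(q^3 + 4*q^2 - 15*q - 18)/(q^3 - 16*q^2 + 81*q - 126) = (q^2 + 7*q + 6)/(q^2 - 13*q + 42)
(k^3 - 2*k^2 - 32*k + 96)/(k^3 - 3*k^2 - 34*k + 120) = (k - 4)/(k - 5)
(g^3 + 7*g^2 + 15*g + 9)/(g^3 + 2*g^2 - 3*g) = (g^2 + 4*g + 3)/(g*(g - 1))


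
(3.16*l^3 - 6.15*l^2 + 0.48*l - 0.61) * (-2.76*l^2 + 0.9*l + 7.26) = -8.7216*l^5 + 19.818*l^4 + 16.0818*l^3 - 42.5334*l^2 + 2.9358*l - 4.4286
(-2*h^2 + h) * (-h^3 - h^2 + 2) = 2*h^5 + h^4 - h^3 - 4*h^2 + 2*h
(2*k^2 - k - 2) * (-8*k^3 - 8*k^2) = -16*k^5 - 8*k^4 + 24*k^3 + 16*k^2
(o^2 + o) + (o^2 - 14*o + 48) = 2*o^2 - 13*o + 48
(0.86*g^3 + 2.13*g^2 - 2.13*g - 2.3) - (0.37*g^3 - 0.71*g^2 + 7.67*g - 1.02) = 0.49*g^3 + 2.84*g^2 - 9.8*g - 1.28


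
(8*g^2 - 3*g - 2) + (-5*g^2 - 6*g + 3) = 3*g^2 - 9*g + 1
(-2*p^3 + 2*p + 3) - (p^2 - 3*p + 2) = -2*p^3 - p^2 + 5*p + 1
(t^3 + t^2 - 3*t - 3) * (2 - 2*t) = -2*t^4 + 8*t^2 - 6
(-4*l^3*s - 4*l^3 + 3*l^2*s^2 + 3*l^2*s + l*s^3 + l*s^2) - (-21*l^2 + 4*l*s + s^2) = -4*l^3*s - 4*l^3 + 3*l^2*s^2 + 3*l^2*s + 21*l^2 + l*s^3 + l*s^2 - 4*l*s - s^2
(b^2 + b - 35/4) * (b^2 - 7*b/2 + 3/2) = b^4 - 5*b^3/2 - 43*b^2/4 + 257*b/8 - 105/8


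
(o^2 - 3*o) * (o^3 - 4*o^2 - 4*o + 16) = o^5 - 7*o^4 + 8*o^3 + 28*o^2 - 48*o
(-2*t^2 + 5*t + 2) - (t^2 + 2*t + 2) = -3*t^2 + 3*t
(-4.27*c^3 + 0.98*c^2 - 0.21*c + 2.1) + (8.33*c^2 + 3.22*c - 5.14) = -4.27*c^3 + 9.31*c^2 + 3.01*c - 3.04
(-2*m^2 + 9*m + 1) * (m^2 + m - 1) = -2*m^4 + 7*m^3 + 12*m^2 - 8*m - 1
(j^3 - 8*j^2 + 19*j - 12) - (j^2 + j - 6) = j^3 - 9*j^2 + 18*j - 6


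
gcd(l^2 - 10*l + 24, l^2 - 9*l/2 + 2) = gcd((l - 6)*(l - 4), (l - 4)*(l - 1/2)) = l - 4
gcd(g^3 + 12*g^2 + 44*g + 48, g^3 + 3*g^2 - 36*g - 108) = g + 6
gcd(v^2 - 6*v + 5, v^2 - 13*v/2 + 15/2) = v - 5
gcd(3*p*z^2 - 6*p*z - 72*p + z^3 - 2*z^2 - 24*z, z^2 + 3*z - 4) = z + 4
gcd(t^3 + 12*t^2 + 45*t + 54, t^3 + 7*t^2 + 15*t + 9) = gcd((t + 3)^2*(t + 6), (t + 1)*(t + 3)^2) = t^2 + 6*t + 9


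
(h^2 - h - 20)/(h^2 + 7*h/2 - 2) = 2*(h - 5)/(2*h - 1)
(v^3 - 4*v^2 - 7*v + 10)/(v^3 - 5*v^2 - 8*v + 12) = (v - 5)/(v - 6)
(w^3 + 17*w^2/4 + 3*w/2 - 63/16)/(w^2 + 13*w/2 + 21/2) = (8*w^2 + 6*w - 9)/(8*(w + 3))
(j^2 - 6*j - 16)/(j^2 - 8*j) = (j + 2)/j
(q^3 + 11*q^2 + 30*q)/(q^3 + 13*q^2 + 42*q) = (q + 5)/(q + 7)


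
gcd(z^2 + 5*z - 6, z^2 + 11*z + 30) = z + 6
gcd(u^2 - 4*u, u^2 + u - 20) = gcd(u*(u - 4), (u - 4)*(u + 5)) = u - 4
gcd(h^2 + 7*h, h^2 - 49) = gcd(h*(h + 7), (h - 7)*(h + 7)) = h + 7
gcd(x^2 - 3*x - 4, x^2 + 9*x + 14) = 1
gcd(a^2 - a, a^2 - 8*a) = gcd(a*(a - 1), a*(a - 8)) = a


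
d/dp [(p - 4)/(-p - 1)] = -5/(p + 1)^2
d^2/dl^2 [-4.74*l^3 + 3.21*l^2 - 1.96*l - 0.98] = 6.42 - 28.44*l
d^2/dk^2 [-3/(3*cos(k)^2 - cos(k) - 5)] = 3*(-36*sin(k)^4 + 79*sin(k)^2 - 25*cos(k)/4 + 9*cos(3*k)/4 - 11)/(3*sin(k)^2 + cos(k) + 2)^3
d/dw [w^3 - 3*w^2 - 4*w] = 3*w^2 - 6*w - 4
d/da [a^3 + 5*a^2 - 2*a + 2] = 3*a^2 + 10*a - 2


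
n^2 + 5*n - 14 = (n - 2)*(n + 7)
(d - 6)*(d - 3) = d^2 - 9*d + 18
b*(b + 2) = b^2 + 2*b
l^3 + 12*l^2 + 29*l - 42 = (l - 1)*(l + 6)*(l + 7)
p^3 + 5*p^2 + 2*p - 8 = (p - 1)*(p + 2)*(p + 4)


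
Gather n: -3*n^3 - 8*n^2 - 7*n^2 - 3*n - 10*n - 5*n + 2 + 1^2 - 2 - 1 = -3*n^3 - 15*n^2 - 18*n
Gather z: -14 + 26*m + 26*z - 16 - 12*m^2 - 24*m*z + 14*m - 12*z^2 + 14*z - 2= -12*m^2 + 40*m - 12*z^2 + z*(40 - 24*m) - 32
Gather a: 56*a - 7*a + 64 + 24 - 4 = 49*a + 84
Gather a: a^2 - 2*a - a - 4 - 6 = a^2 - 3*a - 10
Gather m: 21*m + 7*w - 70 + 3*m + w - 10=24*m + 8*w - 80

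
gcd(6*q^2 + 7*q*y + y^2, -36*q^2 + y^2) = 6*q + y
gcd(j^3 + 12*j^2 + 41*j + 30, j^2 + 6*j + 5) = j^2 + 6*j + 5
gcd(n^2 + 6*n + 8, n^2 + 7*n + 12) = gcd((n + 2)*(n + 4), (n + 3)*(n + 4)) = n + 4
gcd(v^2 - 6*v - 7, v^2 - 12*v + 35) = v - 7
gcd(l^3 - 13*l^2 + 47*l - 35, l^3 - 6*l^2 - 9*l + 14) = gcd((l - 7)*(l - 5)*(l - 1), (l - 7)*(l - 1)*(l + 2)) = l^2 - 8*l + 7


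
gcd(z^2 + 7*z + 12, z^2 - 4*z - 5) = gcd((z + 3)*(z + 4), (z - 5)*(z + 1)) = 1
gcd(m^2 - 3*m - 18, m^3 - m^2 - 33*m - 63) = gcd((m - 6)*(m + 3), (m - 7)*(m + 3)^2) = m + 3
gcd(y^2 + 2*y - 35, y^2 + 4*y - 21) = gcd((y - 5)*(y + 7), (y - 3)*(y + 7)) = y + 7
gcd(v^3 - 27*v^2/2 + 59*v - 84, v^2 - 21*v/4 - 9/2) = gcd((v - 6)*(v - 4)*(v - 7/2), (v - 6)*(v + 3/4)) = v - 6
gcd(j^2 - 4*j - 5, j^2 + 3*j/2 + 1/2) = j + 1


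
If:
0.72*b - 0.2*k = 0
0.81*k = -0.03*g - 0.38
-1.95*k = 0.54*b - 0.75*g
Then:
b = -0.12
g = -1.19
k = -0.43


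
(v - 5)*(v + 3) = v^2 - 2*v - 15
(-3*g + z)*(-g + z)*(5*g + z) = 15*g^3 - 17*g^2*z + g*z^2 + z^3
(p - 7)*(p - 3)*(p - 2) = p^3 - 12*p^2 + 41*p - 42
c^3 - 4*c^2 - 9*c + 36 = (c - 4)*(c - 3)*(c + 3)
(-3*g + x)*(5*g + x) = -15*g^2 + 2*g*x + x^2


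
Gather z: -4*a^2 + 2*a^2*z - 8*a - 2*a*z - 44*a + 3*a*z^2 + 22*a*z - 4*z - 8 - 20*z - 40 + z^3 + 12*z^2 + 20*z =-4*a^2 - 52*a + z^3 + z^2*(3*a + 12) + z*(2*a^2 + 20*a - 4) - 48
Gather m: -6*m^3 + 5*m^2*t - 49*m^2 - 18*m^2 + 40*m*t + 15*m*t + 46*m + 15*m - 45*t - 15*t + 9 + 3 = -6*m^3 + m^2*(5*t - 67) + m*(55*t + 61) - 60*t + 12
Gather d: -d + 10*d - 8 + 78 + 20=9*d + 90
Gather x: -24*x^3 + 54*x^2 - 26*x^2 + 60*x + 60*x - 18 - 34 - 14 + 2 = -24*x^3 + 28*x^2 + 120*x - 64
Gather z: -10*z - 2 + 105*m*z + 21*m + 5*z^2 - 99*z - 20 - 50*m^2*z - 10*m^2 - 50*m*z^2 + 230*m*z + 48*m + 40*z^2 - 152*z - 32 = -10*m^2 + 69*m + z^2*(45 - 50*m) + z*(-50*m^2 + 335*m - 261) - 54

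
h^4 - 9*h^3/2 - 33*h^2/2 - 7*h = h*(h - 7)*(h + 1/2)*(h + 2)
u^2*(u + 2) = u^3 + 2*u^2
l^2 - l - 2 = (l - 2)*(l + 1)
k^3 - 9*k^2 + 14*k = k*(k - 7)*(k - 2)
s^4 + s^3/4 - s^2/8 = s^2*(s - 1/4)*(s + 1/2)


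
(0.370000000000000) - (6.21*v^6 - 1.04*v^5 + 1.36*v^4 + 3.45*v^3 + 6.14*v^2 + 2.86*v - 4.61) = -6.21*v^6 + 1.04*v^5 - 1.36*v^4 - 3.45*v^3 - 6.14*v^2 - 2.86*v + 4.98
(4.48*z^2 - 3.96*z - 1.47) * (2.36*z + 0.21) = 10.5728*z^3 - 8.4048*z^2 - 4.3008*z - 0.3087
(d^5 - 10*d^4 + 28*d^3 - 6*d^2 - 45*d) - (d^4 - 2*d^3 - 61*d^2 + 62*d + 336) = d^5 - 11*d^4 + 30*d^3 + 55*d^2 - 107*d - 336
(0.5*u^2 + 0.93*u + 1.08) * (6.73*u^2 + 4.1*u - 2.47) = 3.365*u^4 + 8.3089*u^3 + 9.8464*u^2 + 2.1309*u - 2.6676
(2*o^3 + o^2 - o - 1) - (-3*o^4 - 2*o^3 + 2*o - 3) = 3*o^4 + 4*o^3 + o^2 - 3*o + 2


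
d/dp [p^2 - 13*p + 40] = 2*p - 13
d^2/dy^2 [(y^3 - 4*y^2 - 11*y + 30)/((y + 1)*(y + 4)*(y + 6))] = 6*(-5*y^6 - 45*y^5 + 27*y^4 + 1581*y^3 + 7050*y^2 + 13980*y + 11144)/(y^9 + 33*y^8 + 465*y^7 + 3647*y^6 + 17394*y^5 + 51756*y^4 + 94888*y^3 + 102240*y^2 + 58752*y + 13824)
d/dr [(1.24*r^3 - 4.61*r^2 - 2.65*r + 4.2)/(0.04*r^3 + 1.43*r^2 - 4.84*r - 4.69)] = (1.9576*r^4 - 11.7912*r^3 + 8.1511*r^2 + 31.2298*r + 32.7565)/(0.0016*r^6 + 0.1144*r^5 + 1.6577*r^4 - 14.2176*r^3 + 10.0122*r^2 + 45.3992*r + 21.9961)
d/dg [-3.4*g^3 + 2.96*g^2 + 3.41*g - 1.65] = -10.2*g^2 + 5.92*g + 3.41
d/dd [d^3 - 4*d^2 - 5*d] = 3*d^2 - 8*d - 5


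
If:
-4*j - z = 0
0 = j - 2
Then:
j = 2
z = -8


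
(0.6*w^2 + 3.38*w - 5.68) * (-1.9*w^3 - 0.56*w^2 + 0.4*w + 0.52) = -1.14*w^5 - 6.758*w^4 + 9.1392*w^3 + 4.8448*w^2 - 0.5144*w - 2.9536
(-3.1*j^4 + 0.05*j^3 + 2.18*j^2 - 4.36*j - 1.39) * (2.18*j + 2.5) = -6.758*j^5 - 7.641*j^4 + 4.8774*j^3 - 4.0548*j^2 - 13.9302*j - 3.475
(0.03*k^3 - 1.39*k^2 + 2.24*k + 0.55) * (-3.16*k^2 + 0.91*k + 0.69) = -0.0948*k^5 + 4.4197*k^4 - 8.3226*k^3 - 0.6587*k^2 + 2.0461*k + 0.3795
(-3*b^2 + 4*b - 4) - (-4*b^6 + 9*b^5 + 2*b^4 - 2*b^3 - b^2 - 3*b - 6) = 4*b^6 - 9*b^5 - 2*b^4 + 2*b^3 - 2*b^2 + 7*b + 2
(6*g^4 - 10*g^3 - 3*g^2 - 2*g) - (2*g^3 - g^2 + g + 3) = 6*g^4 - 12*g^3 - 2*g^2 - 3*g - 3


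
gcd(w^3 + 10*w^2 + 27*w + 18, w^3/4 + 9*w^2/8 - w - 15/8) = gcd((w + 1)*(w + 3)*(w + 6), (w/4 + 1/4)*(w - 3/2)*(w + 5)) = w + 1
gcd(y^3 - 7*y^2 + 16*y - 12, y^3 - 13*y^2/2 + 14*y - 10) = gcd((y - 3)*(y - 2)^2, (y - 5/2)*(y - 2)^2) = y^2 - 4*y + 4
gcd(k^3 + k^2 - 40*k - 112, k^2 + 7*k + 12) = k + 4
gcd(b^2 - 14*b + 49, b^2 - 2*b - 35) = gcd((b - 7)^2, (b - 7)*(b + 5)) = b - 7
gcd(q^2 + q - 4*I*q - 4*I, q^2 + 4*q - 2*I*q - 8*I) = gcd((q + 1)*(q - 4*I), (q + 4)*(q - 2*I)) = 1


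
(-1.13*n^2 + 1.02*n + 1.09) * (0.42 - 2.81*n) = 3.1753*n^3 - 3.3408*n^2 - 2.6345*n + 0.4578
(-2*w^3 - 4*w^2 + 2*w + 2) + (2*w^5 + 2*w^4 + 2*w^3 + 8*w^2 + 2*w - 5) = 2*w^5 + 2*w^4 + 4*w^2 + 4*w - 3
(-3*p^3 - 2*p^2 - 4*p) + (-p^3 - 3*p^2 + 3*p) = -4*p^3 - 5*p^2 - p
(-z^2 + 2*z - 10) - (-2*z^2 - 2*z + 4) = z^2 + 4*z - 14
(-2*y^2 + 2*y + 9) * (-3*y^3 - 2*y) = 6*y^5 - 6*y^4 - 23*y^3 - 4*y^2 - 18*y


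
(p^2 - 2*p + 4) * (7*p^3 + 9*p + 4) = 7*p^5 - 14*p^4 + 37*p^3 - 14*p^2 + 28*p + 16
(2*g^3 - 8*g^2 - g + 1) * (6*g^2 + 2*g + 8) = 12*g^5 - 44*g^4 - 6*g^3 - 60*g^2 - 6*g + 8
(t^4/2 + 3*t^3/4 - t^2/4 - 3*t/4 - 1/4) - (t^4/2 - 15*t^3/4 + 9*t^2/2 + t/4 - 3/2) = 9*t^3/2 - 19*t^2/4 - t + 5/4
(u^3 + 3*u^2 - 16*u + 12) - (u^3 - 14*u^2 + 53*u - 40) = 17*u^2 - 69*u + 52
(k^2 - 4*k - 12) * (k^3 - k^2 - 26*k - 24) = k^5 - 5*k^4 - 34*k^3 + 92*k^2 + 408*k + 288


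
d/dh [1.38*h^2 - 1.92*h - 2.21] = 2.76*h - 1.92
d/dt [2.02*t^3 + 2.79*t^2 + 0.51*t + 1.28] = 6.06*t^2 + 5.58*t + 0.51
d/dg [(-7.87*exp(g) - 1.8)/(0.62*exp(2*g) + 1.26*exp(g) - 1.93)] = (4.8794*exp(2*g) + 2.232*exp(g) + 17.4571)*exp(g)/(0.3844*exp(4*g) + 1.5624*exp(3*g) - 0.8056*exp(2*g) - 4.8636*exp(g) + 3.7249)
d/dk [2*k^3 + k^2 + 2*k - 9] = 6*k^2 + 2*k + 2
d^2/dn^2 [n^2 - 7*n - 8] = 2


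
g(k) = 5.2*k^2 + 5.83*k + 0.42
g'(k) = 10.4*k + 5.83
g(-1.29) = 1.55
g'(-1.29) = -7.59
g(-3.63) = 47.78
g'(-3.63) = -31.92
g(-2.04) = 10.17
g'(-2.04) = -15.39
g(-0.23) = -0.65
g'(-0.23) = 3.44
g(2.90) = 61.06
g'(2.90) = 35.99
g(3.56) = 87.08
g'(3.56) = 42.85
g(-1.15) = 0.59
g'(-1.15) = -6.13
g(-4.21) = 68.04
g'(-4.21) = -37.95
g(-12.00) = 679.26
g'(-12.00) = -118.97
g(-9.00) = 369.15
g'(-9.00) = -87.77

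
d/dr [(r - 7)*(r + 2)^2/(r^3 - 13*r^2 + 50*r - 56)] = 2*(-5*r^2 + 4*r + 28)/(r^4 - 12*r^3 + 52*r^2 - 96*r + 64)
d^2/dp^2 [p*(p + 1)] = 2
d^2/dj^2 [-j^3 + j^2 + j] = 2 - 6*j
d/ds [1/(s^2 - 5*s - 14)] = (5 - 2*s)/(-s^2 + 5*s + 14)^2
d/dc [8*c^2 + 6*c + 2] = 16*c + 6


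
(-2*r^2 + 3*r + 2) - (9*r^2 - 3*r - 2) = -11*r^2 + 6*r + 4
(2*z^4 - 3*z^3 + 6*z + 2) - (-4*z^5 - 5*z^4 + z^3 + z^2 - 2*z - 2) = 4*z^5 + 7*z^4 - 4*z^3 - z^2 + 8*z + 4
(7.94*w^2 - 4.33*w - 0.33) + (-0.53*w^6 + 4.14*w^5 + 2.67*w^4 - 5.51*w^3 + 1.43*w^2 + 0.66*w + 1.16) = -0.53*w^6 + 4.14*w^5 + 2.67*w^4 - 5.51*w^3 + 9.37*w^2 - 3.67*w + 0.83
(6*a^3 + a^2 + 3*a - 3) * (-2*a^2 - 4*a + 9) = -12*a^5 - 26*a^4 + 44*a^3 + 3*a^2 + 39*a - 27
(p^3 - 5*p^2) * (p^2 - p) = p^5 - 6*p^4 + 5*p^3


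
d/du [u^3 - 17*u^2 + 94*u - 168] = 3*u^2 - 34*u + 94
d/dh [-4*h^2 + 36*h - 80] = 36 - 8*h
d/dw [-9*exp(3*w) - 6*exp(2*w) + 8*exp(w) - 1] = (-27*exp(2*w) - 12*exp(w) + 8)*exp(w)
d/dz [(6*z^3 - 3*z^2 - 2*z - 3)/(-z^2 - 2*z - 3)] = 2*z*(-3*z^3 - 12*z^2 - 25*z + 6)/(z^4 + 4*z^3 + 10*z^2 + 12*z + 9)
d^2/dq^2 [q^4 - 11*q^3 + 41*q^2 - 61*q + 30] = 12*q^2 - 66*q + 82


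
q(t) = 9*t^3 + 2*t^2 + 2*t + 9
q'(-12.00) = 3842.00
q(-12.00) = -15279.00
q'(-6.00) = 950.00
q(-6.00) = -1875.00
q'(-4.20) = 461.48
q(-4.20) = -630.91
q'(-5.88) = 911.99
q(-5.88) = -1763.29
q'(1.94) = 111.38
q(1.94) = 86.12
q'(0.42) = 8.44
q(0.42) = 10.86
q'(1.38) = 58.94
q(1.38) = 39.22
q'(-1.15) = 33.11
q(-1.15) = -4.34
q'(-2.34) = 140.48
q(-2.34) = -100.04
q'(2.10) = 129.47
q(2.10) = 105.37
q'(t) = 27*t^2 + 4*t + 2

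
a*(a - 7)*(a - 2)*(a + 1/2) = a^4 - 17*a^3/2 + 19*a^2/2 + 7*a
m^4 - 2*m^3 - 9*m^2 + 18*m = m*(m - 3)*(m - 2)*(m + 3)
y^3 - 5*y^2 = y^2*(y - 5)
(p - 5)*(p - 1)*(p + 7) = p^3 + p^2 - 37*p + 35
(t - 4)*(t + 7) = t^2 + 3*t - 28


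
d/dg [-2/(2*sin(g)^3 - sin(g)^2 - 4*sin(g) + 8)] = 4*(3*sin(g)^2 - sin(g) - 2)*cos(g)/(2*sin(g)^3 - sin(g)^2 - 4*sin(g) + 8)^2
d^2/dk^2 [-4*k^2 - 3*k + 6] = -8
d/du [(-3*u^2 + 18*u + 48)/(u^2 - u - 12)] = 3*(-5*u^2 - 8*u - 56)/(u^4 - 2*u^3 - 23*u^2 + 24*u + 144)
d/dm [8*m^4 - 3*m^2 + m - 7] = 32*m^3 - 6*m + 1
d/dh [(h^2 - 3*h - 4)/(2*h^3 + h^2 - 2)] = (2*h*(3*h + 1)*(-h^2 + 3*h + 4) + (2*h - 3)*(2*h^3 + h^2 - 2))/(2*h^3 + h^2 - 2)^2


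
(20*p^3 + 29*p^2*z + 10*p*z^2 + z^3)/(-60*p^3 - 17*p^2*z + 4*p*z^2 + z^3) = (4*p^2 + 5*p*z + z^2)/(-12*p^2 - p*z + z^2)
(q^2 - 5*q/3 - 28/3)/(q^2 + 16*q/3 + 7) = (q - 4)/(q + 3)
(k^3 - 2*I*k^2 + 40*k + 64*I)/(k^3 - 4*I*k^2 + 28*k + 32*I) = (k + 4*I)/(k + 2*I)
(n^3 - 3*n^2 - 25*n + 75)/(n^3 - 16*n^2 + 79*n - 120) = (n + 5)/(n - 8)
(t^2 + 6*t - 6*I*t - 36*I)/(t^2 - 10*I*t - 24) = (t + 6)/(t - 4*I)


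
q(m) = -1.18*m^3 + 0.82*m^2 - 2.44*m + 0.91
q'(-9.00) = -303.94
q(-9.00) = 949.51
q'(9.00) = -274.42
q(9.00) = -814.85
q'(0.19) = -2.26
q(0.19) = 0.47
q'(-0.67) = -5.13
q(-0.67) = 3.27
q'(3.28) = -35.15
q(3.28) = -39.91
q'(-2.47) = -28.09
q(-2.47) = 29.72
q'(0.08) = -2.33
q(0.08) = 0.72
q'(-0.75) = -5.66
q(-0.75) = 3.70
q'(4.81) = -76.45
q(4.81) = -123.17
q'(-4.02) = -66.24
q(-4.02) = 100.63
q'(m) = -3.54*m^2 + 1.64*m - 2.44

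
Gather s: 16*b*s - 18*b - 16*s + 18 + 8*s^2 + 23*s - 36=-18*b + 8*s^2 + s*(16*b + 7) - 18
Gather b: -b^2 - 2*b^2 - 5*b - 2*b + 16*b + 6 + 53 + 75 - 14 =-3*b^2 + 9*b + 120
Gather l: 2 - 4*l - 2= -4*l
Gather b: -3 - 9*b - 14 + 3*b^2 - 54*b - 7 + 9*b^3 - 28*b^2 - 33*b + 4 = 9*b^3 - 25*b^2 - 96*b - 20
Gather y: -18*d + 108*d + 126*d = 216*d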